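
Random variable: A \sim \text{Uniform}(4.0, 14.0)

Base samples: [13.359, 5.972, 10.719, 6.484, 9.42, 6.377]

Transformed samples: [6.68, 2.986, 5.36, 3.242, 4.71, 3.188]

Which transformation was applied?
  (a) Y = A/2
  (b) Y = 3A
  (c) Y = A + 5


Checking option (a) Y = A/2:
  A = 13.359 -> Y = 6.68 ✓
  A = 5.972 -> Y = 2.986 ✓
  A = 10.719 -> Y = 5.36 ✓
All samples match this transformation.

(a) A/2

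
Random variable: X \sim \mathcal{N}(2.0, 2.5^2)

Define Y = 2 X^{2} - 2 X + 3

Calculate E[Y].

E[Y] = 2*E[X²] - 2*E[X] + 3
E[X] = 2
E[X²] = Var(X) + (E[X])² = 6.25 + 4 = 10.25
E[Y] = 2*10.25 - 2*2 + 3 = 19.5

19.5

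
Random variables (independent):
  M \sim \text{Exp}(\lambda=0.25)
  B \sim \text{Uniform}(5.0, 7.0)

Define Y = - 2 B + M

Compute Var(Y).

For independent RVs: Var(aX + bY) = a²Var(X) + b²Var(Y)
Var(M) = 16
Var(B) = 0.33333333
Var(Y) = 1²*16 + (-2)²*0.33333333
= 1*16 + 4*0.33333333 = 17.333333

17.333333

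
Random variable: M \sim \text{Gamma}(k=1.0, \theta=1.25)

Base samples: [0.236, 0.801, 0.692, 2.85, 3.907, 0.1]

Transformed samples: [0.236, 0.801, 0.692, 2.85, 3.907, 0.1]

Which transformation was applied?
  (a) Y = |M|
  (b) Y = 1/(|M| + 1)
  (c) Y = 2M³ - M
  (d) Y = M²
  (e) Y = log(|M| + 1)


Checking option (a) Y = |M|:
  M = 0.236 -> Y = 0.236 ✓
  M = 0.801 -> Y = 0.801 ✓
  M = 0.692 -> Y = 0.692 ✓
All samples match this transformation.

(a) |M|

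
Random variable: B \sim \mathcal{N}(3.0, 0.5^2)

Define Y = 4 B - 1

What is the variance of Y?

For Y = aB + b: Var(Y) = a² * Var(B)
Var(B) = 0.5^2 = 0.25
Var(Y) = 4² * 0.25 = 16 * 0.25 = 4

4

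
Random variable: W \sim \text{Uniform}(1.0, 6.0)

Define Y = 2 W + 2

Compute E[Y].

For Y = 2W + 2:
E[Y] = 2 * E[W] + 2
E[W] = (1 + 6)/2 = 3.5
E[Y] = 2 * 3.5 + 2 = 9

9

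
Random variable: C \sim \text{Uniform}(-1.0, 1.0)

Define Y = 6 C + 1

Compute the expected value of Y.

For Y = 6C + 1:
E[Y] = 6 * E[C] + 1
E[C] = (-1 + 1)/2 = 0
E[Y] = 6 * 0 + 1 = 1

1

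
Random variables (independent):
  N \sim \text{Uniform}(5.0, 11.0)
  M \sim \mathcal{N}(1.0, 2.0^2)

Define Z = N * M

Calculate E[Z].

For independent RVs: E[XY] = E[X]*E[Y]
E[N] = 8
E[M] = 1
E[Z] = 8 * 1 = 8

8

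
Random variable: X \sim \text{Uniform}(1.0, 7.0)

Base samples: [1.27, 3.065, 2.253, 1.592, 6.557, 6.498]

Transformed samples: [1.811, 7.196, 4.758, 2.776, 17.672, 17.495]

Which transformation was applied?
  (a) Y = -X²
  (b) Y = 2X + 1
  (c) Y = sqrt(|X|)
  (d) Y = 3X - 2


Checking option (d) Y = 3X - 2:
  X = 1.27 -> Y = 1.811 ✓
  X = 3.065 -> Y = 7.196 ✓
  X = 2.253 -> Y = 4.758 ✓
All samples match this transformation.

(d) 3X - 2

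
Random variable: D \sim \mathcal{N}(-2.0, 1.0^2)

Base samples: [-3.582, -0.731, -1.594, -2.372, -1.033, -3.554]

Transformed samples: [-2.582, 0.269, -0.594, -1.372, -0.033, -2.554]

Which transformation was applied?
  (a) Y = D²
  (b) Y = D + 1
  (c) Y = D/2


Checking option (b) Y = D + 1:
  D = -3.582 -> Y = -2.582 ✓
  D = -0.731 -> Y = 0.269 ✓
  D = -1.594 -> Y = -0.594 ✓
All samples match this transformation.

(b) D + 1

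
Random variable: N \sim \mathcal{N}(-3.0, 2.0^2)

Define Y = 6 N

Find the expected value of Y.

For Y = 6N:
E[Y] = 6 * E[N]
E[N] = -3.0 = -3
E[Y] = 6 * (-3) = -18

-18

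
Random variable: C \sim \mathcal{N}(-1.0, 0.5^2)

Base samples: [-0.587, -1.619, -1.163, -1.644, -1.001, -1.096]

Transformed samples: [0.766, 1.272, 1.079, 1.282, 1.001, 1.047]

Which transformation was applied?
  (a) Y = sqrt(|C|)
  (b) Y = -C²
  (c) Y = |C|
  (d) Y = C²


Checking option (a) Y = sqrt(|C|):
  C = -0.587 -> Y = 0.766 ✓
  C = -1.619 -> Y = 1.272 ✓
  C = -1.163 -> Y = 1.079 ✓
All samples match this transformation.

(a) sqrt(|C|)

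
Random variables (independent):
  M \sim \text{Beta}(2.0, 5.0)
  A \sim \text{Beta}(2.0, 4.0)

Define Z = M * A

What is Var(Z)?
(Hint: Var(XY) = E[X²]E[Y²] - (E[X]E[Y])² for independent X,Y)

Var(XY) = E[X²]E[Y²] - (E[X]E[Y])²
E[M] = 0.28571429, Var(M) = 0.025510204
E[A] = 0.33333333, Var(A) = 0.031746032
E[M²] = 0.025510204 + 0.28571429² = 0.10714286
E[A²] = 0.031746032 + 0.33333333² = 0.14285714
Var(Z) = 0.10714286*0.14285714 - (0.28571429*0.33333333)²
= 0.015306122 - 0.0090702948 = 0.0062358277

0.0062358277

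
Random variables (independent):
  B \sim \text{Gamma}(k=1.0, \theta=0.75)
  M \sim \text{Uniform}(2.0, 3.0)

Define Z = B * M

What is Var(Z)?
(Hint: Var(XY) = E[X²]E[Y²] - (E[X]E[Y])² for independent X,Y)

Var(XY) = E[X²]E[Y²] - (E[X]E[Y])²
E[B] = 0.75, Var(B) = 0.5625
E[M] = 2.5, Var(M) = 0.083333333
E[B²] = 0.5625 + 0.75² = 1.125
E[M²] = 0.083333333 + 2.5² = 6.3333333
Var(Z) = 1.125*6.3333333 - (0.75*2.5)²
= 7.125 - 3.515625 = 3.609375

3.609375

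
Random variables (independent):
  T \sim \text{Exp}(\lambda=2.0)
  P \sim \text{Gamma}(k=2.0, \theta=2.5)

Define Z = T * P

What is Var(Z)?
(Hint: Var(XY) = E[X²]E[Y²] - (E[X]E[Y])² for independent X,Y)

Var(XY) = E[X²]E[Y²] - (E[X]E[Y])²
E[T] = 0.5, Var(T) = 0.25
E[P] = 5, Var(P) = 12.5
E[T²] = 0.25 + 0.5² = 0.5
E[P²] = 12.5 + 5² = 37.5
Var(Z) = 0.5*37.5 - (0.5*5)²
= 18.75 - 6.25 = 12.5

12.5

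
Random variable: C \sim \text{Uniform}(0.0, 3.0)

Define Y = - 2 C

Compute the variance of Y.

For Y = aC + b: Var(Y) = a² * Var(C)
Var(C) = (3 - 0)^2/12 = 0.75
Var(Y) = (-2)² * 0.75 = 4 * 0.75 = 3

3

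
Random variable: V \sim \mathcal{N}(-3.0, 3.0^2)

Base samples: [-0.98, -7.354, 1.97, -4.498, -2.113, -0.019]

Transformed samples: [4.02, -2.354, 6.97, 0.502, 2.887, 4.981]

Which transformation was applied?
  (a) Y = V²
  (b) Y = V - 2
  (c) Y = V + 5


Checking option (c) Y = V + 5:
  V = -0.98 -> Y = 4.02 ✓
  V = -7.354 -> Y = -2.354 ✓
  V = 1.97 -> Y = 6.97 ✓
All samples match this transformation.

(c) V + 5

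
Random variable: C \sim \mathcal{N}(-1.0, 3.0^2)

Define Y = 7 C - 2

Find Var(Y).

For Y = aC + b: Var(Y) = a² * Var(C)
Var(C) = 3.0^2 = 9
Var(Y) = 7² * 9 = 49 * 9 = 441

441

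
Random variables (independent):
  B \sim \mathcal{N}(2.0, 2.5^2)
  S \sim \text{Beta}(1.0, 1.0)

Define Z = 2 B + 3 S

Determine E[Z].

E[Z] = 2*E[B] + 3*E[S]
E[B] = 2
E[S] = 0.5
E[Z] = 2*2 + 3*0.5 = 5.5

5.5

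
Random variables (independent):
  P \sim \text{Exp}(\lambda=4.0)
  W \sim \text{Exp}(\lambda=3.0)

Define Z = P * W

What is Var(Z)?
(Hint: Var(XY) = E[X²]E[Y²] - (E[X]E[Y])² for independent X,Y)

Var(XY) = E[X²]E[Y²] - (E[X]E[Y])²
E[P] = 0.25, Var(P) = 0.0625
E[W] = 0.33333333, Var(W) = 0.11111111
E[P²] = 0.0625 + 0.25² = 0.125
E[W²] = 0.11111111 + 0.33333333² = 0.22222222
Var(Z) = 0.125*0.22222222 - (0.25*0.33333333)²
= 0.027777778 - 0.0069444444 = 0.020833333

0.020833333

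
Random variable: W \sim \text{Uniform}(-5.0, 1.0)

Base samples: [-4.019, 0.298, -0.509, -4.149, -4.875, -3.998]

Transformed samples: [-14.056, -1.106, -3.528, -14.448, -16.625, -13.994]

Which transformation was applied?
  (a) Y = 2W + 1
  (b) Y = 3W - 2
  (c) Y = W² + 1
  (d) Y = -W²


Checking option (b) Y = 3W - 2:
  W = -4.019 -> Y = -14.056 ✓
  W = 0.298 -> Y = -1.106 ✓
  W = -0.509 -> Y = -3.528 ✓
All samples match this transformation.

(b) 3W - 2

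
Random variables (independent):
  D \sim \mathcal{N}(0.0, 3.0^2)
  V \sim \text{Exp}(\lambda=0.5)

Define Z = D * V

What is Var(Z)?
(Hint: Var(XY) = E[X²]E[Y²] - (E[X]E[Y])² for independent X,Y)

Var(XY) = E[X²]E[Y²] - (E[X]E[Y])²
E[D] = 0, Var(D) = 9
E[V] = 2, Var(V) = 4
E[D²] = 9 + 0² = 9
E[V²] = 4 + 2² = 8
Var(Z) = 9*8 - (0*2)²
= 72 - 0 = 72

72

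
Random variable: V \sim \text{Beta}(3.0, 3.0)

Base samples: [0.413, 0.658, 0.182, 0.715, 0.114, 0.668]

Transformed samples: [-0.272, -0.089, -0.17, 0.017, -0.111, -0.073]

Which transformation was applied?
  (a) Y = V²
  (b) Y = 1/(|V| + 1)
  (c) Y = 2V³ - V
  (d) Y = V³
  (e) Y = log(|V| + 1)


Checking option (c) Y = 2V³ - V:
  V = 0.413 -> Y = -0.272 ✓
  V = 0.658 -> Y = -0.089 ✓
  V = 0.182 -> Y = -0.17 ✓
All samples match this transformation.

(c) 2V³ - V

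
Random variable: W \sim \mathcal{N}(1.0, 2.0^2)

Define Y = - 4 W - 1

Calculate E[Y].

For Y = -4W - 1:
E[Y] = -4 * E[W] - 1
E[W] = 1.0 = 1
E[Y] = -4 * 1 - 1 = -5

-5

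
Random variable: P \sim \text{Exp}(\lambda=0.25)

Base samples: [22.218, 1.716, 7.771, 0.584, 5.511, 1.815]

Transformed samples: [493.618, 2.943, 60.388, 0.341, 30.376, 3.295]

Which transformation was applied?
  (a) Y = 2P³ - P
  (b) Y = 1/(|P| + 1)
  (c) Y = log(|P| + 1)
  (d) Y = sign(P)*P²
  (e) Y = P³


Checking option (d) Y = sign(P)*P²:
  P = 22.218 -> Y = 493.618 ✓
  P = 1.716 -> Y = 2.943 ✓
  P = 7.771 -> Y = 60.388 ✓
All samples match this transformation.

(d) sign(P)*P²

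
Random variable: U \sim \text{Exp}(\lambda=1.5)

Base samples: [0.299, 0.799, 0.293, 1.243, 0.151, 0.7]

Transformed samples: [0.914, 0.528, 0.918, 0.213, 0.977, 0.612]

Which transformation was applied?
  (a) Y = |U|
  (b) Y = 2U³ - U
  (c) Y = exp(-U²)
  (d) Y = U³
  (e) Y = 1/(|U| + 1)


Checking option (c) Y = exp(-U²):
  U = 0.299 -> Y = 0.914 ✓
  U = 0.799 -> Y = 0.528 ✓
  U = 0.293 -> Y = 0.918 ✓
All samples match this transformation.

(c) exp(-U²)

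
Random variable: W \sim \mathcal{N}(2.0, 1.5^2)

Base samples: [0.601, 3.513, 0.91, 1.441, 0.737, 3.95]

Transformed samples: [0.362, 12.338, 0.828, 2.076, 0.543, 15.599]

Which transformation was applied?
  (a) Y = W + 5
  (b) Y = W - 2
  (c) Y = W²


Checking option (c) Y = W²:
  W = 0.601 -> Y = 0.362 ✓
  W = 3.513 -> Y = 12.338 ✓
  W = 0.91 -> Y = 0.828 ✓
All samples match this transformation.

(c) W²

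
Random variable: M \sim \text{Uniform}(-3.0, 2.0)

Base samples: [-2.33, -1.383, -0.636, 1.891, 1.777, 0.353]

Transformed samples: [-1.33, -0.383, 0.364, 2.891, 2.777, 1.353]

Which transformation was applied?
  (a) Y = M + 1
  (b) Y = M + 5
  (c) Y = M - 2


Checking option (a) Y = M + 1:
  M = -2.33 -> Y = -1.33 ✓
  M = -1.383 -> Y = -0.383 ✓
  M = -0.636 -> Y = 0.364 ✓
All samples match this transformation.

(a) M + 1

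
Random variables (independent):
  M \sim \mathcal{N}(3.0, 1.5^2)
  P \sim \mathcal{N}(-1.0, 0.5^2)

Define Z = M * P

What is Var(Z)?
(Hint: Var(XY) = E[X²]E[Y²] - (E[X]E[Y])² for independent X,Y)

Var(XY) = E[X²]E[Y²] - (E[X]E[Y])²
E[M] = 3, Var(M) = 2.25
E[P] = -1, Var(P) = 0.25
E[M²] = 2.25 + 3² = 11.25
E[P²] = 0.25 + (-1)² = 1.25
Var(Z) = 11.25*1.25 - (3*(-1))²
= 14.0625 - 9 = 5.0625

5.0625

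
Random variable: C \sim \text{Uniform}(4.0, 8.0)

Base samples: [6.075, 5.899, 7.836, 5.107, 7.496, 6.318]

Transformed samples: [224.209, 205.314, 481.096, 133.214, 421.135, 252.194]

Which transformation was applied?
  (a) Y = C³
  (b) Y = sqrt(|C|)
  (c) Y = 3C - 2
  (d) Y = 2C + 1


Checking option (a) Y = C³:
  C = 6.075 -> Y = 224.209 ✓
  C = 5.899 -> Y = 205.314 ✓
  C = 7.836 -> Y = 481.096 ✓
All samples match this transformation.

(a) C³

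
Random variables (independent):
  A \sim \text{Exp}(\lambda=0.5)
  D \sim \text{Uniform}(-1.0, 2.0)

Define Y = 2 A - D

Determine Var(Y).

For independent RVs: Var(aX + bY) = a²Var(X) + b²Var(Y)
Var(A) = 4
Var(D) = 0.75
Var(Y) = 2²*4 + (-1)²*0.75
= 4*4 + 1*0.75 = 16.75

16.75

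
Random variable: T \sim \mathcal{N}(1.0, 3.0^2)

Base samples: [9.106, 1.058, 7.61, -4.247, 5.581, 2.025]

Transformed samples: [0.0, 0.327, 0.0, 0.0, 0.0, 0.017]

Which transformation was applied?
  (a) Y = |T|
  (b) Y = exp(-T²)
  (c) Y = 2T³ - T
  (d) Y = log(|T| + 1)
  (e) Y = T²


Checking option (b) Y = exp(-T²):
  T = 9.106 -> Y = 0.0 ✓
  T = 1.058 -> Y = 0.327 ✓
  T = 7.61 -> Y = 0.0 ✓
All samples match this transformation.

(b) exp(-T²)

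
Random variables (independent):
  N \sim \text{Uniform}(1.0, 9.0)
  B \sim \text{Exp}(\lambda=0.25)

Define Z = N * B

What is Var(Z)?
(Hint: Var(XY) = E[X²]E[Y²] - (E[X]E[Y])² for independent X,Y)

Var(XY) = E[X²]E[Y²] - (E[X]E[Y])²
E[N] = 5, Var(N) = 5.3333333
E[B] = 4, Var(B) = 16
E[N²] = 5.3333333 + 5² = 30.333333
E[B²] = 16 + 4² = 32
Var(Z) = 30.333333*32 - (5*4)²
= 970.66667 - 400 = 570.66667

570.66667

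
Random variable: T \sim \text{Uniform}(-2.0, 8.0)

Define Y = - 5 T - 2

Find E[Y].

For Y = -5T - 2:
E[Y] = -5 * E[T] - 2
E[T] = (-2 + 8)/2 = 3
E[Y] = -5 * 3 - 2 = -17

-17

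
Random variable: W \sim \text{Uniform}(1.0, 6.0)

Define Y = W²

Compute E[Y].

Using E[X²] = Var(X) + (E[X])²:
E[W] = 3.5
Var(W) = (6 - 1)^2/12 = 2.0833333
E[W²] = 2.0833333 + 3.5² = 2.0833333 + 12.25 = 14.333333

14.333333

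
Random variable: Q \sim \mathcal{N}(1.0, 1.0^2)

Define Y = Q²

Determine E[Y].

Using E[X²] = Var(X) + (E[X])²:
E[Q] = 1
Var(Q) = 1.0^2 = 1
E[Q²] = 1 + 1² = 1 + 1 = 2

2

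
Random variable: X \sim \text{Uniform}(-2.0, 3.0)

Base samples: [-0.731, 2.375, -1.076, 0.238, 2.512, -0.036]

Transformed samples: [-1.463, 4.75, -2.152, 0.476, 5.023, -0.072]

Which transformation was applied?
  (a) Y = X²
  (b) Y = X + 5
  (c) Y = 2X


Checking option (c) Y = 2X:
  X = -0.731 -> Y = -1.463 ✓
  X = 2.375 -> Y = 4.75 ✓
  X = -1.076 -> Y = -2.152 ✓
All samples match this transformation.

(c) 2X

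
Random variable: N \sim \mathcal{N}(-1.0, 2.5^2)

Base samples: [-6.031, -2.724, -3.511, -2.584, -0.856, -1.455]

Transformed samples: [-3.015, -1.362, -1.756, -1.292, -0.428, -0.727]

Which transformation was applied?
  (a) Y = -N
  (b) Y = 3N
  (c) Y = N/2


Checking option (c) Y = N/2:
  N = -6.031 -> Y = -3.015 ✓
  N = -2.724 -> Y = -1.362 ✓
  N = -3.511 -> Y = -1.756 ✓
All samples match this transformation.

(c) N/2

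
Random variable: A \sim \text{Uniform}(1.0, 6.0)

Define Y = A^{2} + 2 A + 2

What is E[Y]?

E[Y] = 1*E[A²] + 2*E[A] + 2
E[A] = 3.5
E[A²] = Var(A) + (E[A])² = 2.0833333 + 12.25 = 14.333333
E[Y] = 1*14.333333 + 2*3.5 + 2 = 23.333333

23.333333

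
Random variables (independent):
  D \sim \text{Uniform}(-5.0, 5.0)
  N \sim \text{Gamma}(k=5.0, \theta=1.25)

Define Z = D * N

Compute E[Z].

For independent RVs: E[XY] = E[X]*E[Y]
E[D] = 0
E[N] = 6.25
E[Z] = 0 * 6.25 = 0

0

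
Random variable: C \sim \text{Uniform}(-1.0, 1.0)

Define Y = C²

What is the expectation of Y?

E[C²] = Var(C) + (E[C])² = 0.33333333 + 0 = 0.33333333

0.33333333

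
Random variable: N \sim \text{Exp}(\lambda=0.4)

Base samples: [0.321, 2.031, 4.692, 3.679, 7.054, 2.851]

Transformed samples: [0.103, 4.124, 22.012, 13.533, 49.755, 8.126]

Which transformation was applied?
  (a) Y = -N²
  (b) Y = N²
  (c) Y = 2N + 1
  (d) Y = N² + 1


Checking option (b) Y = N²:
  N = 0.321 -> Y = 0.103 ✓
  N = 2.031 -> Y = 4.124 ✓
  N = 4.692 -> Y = 22.012 ✓
All samples match this transformation.

(b) N²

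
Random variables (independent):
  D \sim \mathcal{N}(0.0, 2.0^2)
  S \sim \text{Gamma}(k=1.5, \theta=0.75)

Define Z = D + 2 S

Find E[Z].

E[Z] = 1*E[D] + 2*E[S]
E[D] = 0
E[S] = 1.125
E[Z] = 1*0 + 2*1.125 = 2.25

2.25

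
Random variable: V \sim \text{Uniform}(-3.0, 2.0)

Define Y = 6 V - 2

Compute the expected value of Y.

For Y = 6V - 2:
E[Y] = 6 * E[V] - 2
E[V] = (-3 + 2)/2 = -0.5
E[Y] = 6 * (-0.5) - 2 = -5

-5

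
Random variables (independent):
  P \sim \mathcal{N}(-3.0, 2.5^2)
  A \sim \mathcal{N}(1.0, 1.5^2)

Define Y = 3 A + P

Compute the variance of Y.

For independent RVs: Var(aX + bY) = a²Var(X) + b²Var(Y)
Var(P) = 6.25
Var(A) = 2.25
Var(Y) = 1²*6.25 + 3²*2.25
= 1*6.25 + 9*2.25 = 26.5

26.5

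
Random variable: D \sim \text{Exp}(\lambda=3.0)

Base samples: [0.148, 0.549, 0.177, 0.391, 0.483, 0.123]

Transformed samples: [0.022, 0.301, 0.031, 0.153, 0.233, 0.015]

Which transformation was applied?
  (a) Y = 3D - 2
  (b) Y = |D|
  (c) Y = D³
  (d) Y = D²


Checking option (d) Y = D²:
  D = 0.148 -> Y = 0.022 ✓
  D = 0.549 -> Y = 0.301 ✓
  D = 0.177 -> Y = 0.031 ✓
All samples match this transformation.

(d) D²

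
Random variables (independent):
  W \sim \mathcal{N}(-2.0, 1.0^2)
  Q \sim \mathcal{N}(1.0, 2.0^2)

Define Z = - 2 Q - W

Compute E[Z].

E[Z] = -1*E[W] - 2*E[Q]
E[W] = -2
E[Q] = 1
E[Z] = -1*(-2) - 2*1 = 0

0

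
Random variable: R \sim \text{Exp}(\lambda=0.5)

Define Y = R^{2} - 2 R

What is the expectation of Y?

E[Y] = 1*E[R²] - 2*E[R]
E[R] = 2
E[R²] = Var(R) + (E[R])² = 4 + 4 = 8
E[Y] = 1*8 - 2*2 = 4

4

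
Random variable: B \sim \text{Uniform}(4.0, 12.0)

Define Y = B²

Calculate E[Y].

Using E[X²] = Var(X) + (E[X])²:
E[B] = 8
Var(B) = (12 - 4)^2/12 = 5.3333333
E[B²] = 5.3333333 + 8² = 5.3333333 + 64 = 69.333333

69.333333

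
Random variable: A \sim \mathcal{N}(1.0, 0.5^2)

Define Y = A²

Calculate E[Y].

E[A²] = Var(A) + (E[A])² = 0.25 + 1 = 1.25

1.25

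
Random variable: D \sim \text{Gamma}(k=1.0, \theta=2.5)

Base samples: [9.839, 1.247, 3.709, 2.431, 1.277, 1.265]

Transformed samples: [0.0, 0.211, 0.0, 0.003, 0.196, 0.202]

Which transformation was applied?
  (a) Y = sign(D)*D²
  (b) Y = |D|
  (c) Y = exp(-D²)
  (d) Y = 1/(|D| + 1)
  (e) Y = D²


Checking option (c) Y = exp(-D²):
  D = 9.839 -> Y = 0.0 ✓
  D = 1.247 -> Y = 0.211 ✓
  D = 3.709 -> Y = 0.0 ✓
All samples match this transformation.

(c) exp(-D²)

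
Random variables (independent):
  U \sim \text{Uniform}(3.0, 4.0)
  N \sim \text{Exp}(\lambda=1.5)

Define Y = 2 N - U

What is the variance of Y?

For independent RVs: Var(aX + bY) = a²Var(X) + b²Var(Y)
Var(U) = 0.083333333
Var(N) = 0.44444444
Var(Y) = (-1)²*0.083333333 + 2²*0.44444444
= 1*0.083333333 + 4*0.44444444 = 1.8611111

1.8611111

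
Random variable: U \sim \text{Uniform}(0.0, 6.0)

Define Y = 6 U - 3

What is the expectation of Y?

For Y = 6U - 3:
E[Y] = 6 * E[U] - 3
E[U] = (0 + 6)/2 = 3
E[Y] = 6 * 3 - 3 = 15

15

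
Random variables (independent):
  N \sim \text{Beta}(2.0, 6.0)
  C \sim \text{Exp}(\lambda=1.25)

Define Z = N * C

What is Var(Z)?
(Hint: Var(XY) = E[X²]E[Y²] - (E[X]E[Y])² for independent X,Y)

Var(XY) = E[X²]E[Y²] - (E[X]E[Y])²
E[N] = 0.25, Var(N) = 0.020833333
E[C] = 0.8, Var(C) = 0.64
E[N²] = 0.020833333 + 0.25² = 0.083333333
E[C²] = 0.64 + 0.8² = 1.28
Var(Z) = 0.083333333*1.28 - (0.25*0.8)²
= 0.10666667 - 0.04 = 0.066666667

0.066666667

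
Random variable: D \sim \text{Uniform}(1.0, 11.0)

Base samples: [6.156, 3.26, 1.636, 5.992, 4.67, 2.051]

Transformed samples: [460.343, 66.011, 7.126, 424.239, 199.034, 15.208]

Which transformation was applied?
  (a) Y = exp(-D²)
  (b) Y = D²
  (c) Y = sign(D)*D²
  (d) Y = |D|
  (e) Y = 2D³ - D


Checking option (e) Y = 2D³ - D:
  D = 6.156 -> Y = 460.343 ✓
  D = 3.26 -> Y = 66.011 ✓
  D = 1.636 -> Y = 7.126 ✓
All samples match this transformation.

(e) 2D³ - D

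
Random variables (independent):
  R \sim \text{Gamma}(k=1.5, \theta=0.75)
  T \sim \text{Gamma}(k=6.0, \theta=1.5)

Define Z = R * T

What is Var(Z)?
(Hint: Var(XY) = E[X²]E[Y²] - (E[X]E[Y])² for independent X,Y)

Var(XY) = E[X²]E[Y²] - (E[X]E[Y])²
E[R] = 1.125, Var(R) = 0.84375
E[T] = 9, Var(T) = 13.5
E[R²] = 0.84375 + 1.125² = 2.109375
E[T²] = 13.5 + 9² = 94.5
Var(Z) = 2.109375*94.5 - (1.125*9)²
= 199.33594 - 102.51562 = 96.820312

96.820312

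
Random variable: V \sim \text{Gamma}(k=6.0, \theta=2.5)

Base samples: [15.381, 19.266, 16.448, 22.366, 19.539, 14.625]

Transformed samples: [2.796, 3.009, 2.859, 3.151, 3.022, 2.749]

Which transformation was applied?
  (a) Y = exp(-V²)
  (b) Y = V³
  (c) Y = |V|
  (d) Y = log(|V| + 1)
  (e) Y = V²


Checking option (d) Y = log(|V| + 1):
  V = 15.381 -> Y = 2.796 ✓
  V = 19.266 -> Y = 3.009 ✓
  V = 16.448 -> Y = 2.859 ✓
All samples match this transformation.

(d) log(|V| + 1)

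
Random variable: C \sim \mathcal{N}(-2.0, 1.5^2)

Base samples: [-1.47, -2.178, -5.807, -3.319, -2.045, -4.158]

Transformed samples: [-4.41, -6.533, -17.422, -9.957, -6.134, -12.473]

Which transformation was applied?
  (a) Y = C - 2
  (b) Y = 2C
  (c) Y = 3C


Checking option (c) Y = 3C:
  C = -1.47 -> Y = -4.41 ✓
  C = -2.178 -> Y = -6.533 ✓
  C = -5.807 -> Y = -17.422 ✓
All samples match this transformation.

(c) 3C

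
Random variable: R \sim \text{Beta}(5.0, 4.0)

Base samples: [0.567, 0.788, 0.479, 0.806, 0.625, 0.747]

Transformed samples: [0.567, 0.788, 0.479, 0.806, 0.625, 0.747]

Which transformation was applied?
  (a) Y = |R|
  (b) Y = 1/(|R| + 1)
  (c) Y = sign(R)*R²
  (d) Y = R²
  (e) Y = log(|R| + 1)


Checking option (a) Y = |R|:
  R = 0.567 -> Y = 0.567 ✓
  R = 0.788 -> Y = 0.788 ✓
  R = 0.479 -> Y = 0.479 ✓
All samples match this transformation.

(a) |R|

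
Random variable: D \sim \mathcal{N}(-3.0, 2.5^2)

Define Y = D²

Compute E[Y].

E[D²] = Var(D) + (E[D])² = 6.25 + 9 = 15.25

15.25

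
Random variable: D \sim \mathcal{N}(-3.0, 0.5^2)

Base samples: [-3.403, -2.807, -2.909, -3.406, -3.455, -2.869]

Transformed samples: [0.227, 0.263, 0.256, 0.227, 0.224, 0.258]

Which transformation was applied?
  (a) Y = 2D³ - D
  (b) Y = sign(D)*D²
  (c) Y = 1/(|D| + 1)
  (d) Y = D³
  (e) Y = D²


Checking option (c) Y = 1/(|D| + 1):
  D = -3.403 -> Y = 0.227 ✓
  D = -2.807 -> Y = 0.263 ✓
  D = -2.909 -> Y = 0.256 ✓
All samples match this transformation.

(c) 1/(|D| + 1)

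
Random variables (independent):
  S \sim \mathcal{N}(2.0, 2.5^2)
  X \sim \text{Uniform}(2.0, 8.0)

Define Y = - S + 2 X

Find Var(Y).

For independent RVs: Var(aX + bY) = a²Var(X) + b²Var(Y)
Var(S) = 6.25
Var(X) = 3
Var(Y) = (-1)²*6.25 + 2²*3
= 1*6.25 + 4*3 = 18.25

18.25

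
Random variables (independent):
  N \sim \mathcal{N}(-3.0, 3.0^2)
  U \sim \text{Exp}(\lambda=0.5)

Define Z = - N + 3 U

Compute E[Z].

E[Z] = -1*E[N] + 3*E[U]
E[N] = -3
E[U] = 2
E[Z] = -1*(-3) + 3*2 = 9

9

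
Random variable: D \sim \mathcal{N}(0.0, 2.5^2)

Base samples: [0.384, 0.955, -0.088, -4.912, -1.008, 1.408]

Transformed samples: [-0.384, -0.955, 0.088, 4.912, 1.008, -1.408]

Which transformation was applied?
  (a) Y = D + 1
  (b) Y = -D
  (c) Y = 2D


Checking option (b) Y = -D:
  D = 0.384 -> Y = -0.384 ✓
  D = 0.955 -> Y = -0.955 ✓
  D = -0.088 -> Y = 0.088 ✓
All samples match this transformation.

(b) -D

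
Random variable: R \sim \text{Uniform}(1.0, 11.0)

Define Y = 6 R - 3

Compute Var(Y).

For Y = aR + b: Var(Y) = a² * Var(R)
Var(R) = (11 - 1)^2/12 = 8.3333333
Var(Y) = 6² * 8.3333333 = 36 * 8.3333333 = 300

300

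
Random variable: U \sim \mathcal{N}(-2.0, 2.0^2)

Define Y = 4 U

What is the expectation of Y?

For Y = 4U:
E[Y] = 4 * E[U]
E[U] = -2.0 = -2
E[Y] = 4 * (-2) = -8

-8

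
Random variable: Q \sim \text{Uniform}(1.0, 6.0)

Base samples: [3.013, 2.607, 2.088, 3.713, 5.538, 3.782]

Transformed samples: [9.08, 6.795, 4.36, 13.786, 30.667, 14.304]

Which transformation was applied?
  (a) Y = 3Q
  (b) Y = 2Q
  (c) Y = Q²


Checking option (c) Y = Q²:
  Q = 3.013 -> Y = 9.08 ✓
  Q = 2.607 -> Y = 6.795 ✓
  Q = 2.088 -> Y = 4.36 ✓
All samples match this transformation.

(c) Q²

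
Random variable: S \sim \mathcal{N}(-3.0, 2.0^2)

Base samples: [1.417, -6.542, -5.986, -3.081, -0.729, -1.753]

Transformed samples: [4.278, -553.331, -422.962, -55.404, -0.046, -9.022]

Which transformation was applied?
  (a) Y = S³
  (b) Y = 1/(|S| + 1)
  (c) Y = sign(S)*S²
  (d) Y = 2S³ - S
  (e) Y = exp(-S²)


Checking option (d) Y = 2S³ - S:
  S = 1.417 -> Y = 4.278 ✓
  S = -6.542 -> Y = -553.331 ✓
  S = -5.986 -> Y = -422.962 ✓
All samples match this transformation.

(d) 2S³ - S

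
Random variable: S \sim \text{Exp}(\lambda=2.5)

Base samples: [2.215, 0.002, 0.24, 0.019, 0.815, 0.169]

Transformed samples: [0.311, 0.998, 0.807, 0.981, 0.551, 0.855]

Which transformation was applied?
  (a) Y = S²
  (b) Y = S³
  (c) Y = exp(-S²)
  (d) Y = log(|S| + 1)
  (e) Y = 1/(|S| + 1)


Checking option (e) Y = 1/(|S| + 1):
  S = 2.215 -> Y = 0.311 ✓
  S = 0.002 -> Y = 0.998 ✓
  S = 0.24 -> Y = 0.807 ✓
All samples match this transformation.

(e) 1/(|S| + 1)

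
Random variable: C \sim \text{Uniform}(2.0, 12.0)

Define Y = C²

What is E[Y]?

E[C²] = Var(C) + (E[C])² = 8.3333333 + 49 = 57.333333

57.333333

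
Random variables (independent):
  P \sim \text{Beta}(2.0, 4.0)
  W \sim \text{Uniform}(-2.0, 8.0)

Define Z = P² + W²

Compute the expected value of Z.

E[Z] = E[P²] + E[W²]
E[P²] = Var(P) + E[P]² = 0.031746032 + 0.11111111 = 0.14285714
E[W²] = Var(W) + E[W]² = 8.3333333 + 9 = 17.333333
E[Z] = 0.14285714 + 17.333333 = 17.47619

17.47619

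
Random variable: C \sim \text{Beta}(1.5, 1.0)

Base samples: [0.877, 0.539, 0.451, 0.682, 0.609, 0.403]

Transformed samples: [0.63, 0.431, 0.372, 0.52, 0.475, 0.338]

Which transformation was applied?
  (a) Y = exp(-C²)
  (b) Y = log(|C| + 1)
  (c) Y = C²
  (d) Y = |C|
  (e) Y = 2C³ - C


Checking option (b) Y = log(|C| + 1):
  C = 0.877 -> Y = 0.63 ✓
  C = 0.539 -> Y = 0.431 ✓
  C = 0.451 -> Y = 0.372 ✓
All samples match this transformation.

(b) log(|C| + 1)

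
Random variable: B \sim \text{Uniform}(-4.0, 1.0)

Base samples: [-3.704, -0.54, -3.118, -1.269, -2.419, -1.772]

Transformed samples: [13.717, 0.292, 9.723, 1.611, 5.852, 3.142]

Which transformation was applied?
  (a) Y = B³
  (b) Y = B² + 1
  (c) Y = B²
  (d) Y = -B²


Checking option (c) Y = B²:
  B = -3.704 -> Y = 13.717 ✓
  B = -0.54 -> Y = 0.292 ✓
  B = -3.118 -> Y = 9.723 ✓
All samples match this transformation.

(c) B²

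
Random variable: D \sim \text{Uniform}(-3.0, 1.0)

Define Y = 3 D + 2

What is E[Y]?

For Y = 3D + 2:
E[Y] = 3 * E[D] + 2
E[D] = (-3 + 1)/2 = -1
E[Y] = 3 * (-1) + 2 = -1

-1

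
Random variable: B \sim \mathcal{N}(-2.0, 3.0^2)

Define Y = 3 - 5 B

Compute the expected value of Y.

For Y = -5B + 3:
E[Y] = -5 * E[B] + 3
E[B] = -2.0 = -2
E[Y] = -5 * (-2) + 3 = 13

13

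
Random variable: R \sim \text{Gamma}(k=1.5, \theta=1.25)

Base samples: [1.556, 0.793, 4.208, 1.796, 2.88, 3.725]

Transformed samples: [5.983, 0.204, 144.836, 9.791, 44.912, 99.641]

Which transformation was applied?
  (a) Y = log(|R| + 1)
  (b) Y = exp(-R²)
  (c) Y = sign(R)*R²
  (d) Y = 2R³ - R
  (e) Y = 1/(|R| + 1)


Checking option (d) Y = 2R³ - R:
  R = 1.556 -> Y = 5.983 ✓
  R = 0.793 -> Y = 0.204 ✓
  R = 4.208 -> Y = 144.836 ✓
All samples match this transformation.

(d) 2R³ - R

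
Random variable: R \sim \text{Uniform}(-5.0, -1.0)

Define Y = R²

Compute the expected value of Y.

E[R²] = Var(R) + (E[R])² = 1.3333333 + 9 = 10.333333

10.333333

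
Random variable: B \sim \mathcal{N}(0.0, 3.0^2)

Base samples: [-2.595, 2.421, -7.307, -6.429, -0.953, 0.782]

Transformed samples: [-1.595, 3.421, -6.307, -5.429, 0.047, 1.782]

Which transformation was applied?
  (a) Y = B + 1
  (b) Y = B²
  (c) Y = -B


Checking option (a) Y = B + 1:
  B = -2.595 -> Y = -1.595 ✓
  B = 2.421 -> Y = 3.421 ✓
  B = -7.307 -> Y = -6.307 ✓
All samples match this transformation.

(a) B + 1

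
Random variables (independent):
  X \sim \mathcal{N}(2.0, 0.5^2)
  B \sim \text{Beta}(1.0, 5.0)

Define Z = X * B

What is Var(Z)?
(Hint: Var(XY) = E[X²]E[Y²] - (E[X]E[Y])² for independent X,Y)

Var(XY) = E[X²]E[Y²] - (E[X]E[Y])²
E[X] = 2, Var(X) = 0.25
E[B] = 0.16666667, Var(B) = 0.01984127
E[X²] = 0.25 + 2² = 4.25
E[B²] = 0.01984127 + 0.16666667² = 0.047619048
Var(Z) = 4.25*0.047619048 - (2*0.16666667)²
= 0.20238095 - 0.11111111 = 0.091269841

0.091269841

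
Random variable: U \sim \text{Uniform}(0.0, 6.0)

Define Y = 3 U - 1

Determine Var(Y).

For Y = aU + b: Var(Y) = a² * Var(U)
Var(U) = (6 - 0)^2/12 = 3
Var(Y) = 3² * 3 = 9 * 3 = 27

27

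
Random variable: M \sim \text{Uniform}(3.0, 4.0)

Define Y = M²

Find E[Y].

Using E[X²] = Var(X) + (E[X])²:
E[M] = 3.5
Var(M) = (4 - 3)^2/12 = 0.083333333
E[M²] = 0.083333333 + 3.5² = 0.083333333 + 12.25 = 12.333333

12.333333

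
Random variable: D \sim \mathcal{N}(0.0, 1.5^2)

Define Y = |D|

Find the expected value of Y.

For X ~ N(0, 1.5²), E[|X|] = sigma * sqrt(2/pi)
= 1.5 * sqrt(2/pi) = 1.1968268

1.1968268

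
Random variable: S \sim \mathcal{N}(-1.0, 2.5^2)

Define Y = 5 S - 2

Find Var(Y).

For Y = aS + b: Var(Y) = a² * Var(S)
Var(S) = 2.5^2 = 6.25
Var(Y) = 5² * 6.25 = 25 * 6.25 = 156.25

156.25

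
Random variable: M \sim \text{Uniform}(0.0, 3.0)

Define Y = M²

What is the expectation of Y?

Using E[X²] = Var(X) + (E[X])²:
E[M] = 1.5
Var(M) = (3 - 0)^2/12 = 0.75
E[M²] = 0.75 + 1.5² = 0.75 + 2.25 = 3

3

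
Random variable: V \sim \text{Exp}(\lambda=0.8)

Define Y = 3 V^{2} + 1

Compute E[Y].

E[Y] = 3*E[V²] + 1
E[V] = 1.25
E[V²] = Var(V) + (E[V])² = 1.5625 + 1.5625 = 3.125
E[Y] = 3*3.125 + 1 = 10.375

10.375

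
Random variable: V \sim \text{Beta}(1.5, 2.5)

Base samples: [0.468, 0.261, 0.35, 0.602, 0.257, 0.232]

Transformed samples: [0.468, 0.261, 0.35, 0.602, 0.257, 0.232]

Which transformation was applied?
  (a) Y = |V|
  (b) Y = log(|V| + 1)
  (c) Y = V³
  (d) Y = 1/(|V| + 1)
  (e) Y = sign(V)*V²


Checking option (a) Y = |V|:
  V = 0.468 -> Y = 0.468 ✓
  V = 0.261 -> Y = 0.261 ✓
  V = 0.35 -> Y = 0.35 ✓
All samples match this transformation.

(a) |V|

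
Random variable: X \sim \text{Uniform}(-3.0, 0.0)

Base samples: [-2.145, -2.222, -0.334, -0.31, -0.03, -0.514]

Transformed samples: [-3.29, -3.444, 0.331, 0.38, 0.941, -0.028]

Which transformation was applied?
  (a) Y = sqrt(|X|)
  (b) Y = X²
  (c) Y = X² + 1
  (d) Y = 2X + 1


Checking option (d) Y = 2X + 1:
  X = -2.145 -> Y = -3.29 ✓
  X = -2.222 -> Y = -3.444 ✓
  X = -0.334 -> Y = 0.331 ✓
All samples match this transformation.

(d) 2X + 1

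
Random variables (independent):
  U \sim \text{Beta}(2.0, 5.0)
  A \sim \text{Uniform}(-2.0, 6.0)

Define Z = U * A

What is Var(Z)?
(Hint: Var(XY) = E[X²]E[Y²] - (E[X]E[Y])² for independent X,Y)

Var(XY) = E[X²]E[Y²] - (E[X]E[Y])²
E[U] = 0.28571429, Var(U) = 0.025510204
E[A] = 2, Var(A) = 5.3333333
E[U²] = 0.025510204 + 0.28571429² = 0.10714286
E[A²] = 5.3333333 + 2² = 9.3333333
Var(Z) = 0.10714286*9.3333333 - (0.28571429*2)²
= 1 - 0.32653061 = 0.67346939

0.67346939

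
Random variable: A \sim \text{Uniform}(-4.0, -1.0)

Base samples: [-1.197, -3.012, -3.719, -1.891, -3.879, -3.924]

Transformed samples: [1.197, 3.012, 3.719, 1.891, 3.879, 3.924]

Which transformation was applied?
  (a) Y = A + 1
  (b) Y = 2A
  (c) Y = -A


Checking option (c) Y = -A:
  A = -1.197 -> Y = 1.197 ✓
  A = -3.012 -> Y = 3.012 ✓
  A = -3.719 -> Y = 3.719 ✓
All samples match this transformation.

(c) -A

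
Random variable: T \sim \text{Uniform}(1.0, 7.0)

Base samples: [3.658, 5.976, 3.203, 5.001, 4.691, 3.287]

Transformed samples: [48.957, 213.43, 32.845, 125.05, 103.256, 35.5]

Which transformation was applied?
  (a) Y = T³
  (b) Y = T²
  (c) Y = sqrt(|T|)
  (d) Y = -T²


Checking option (a) Y = T³:
  T = 3.658 -> Y = 48.957 ✓
  T = 5.976 -> Y = 213.43 ✓
  T = 3.203 -> Y = 32.845 ✓
All samples match this transformation.

(a) T³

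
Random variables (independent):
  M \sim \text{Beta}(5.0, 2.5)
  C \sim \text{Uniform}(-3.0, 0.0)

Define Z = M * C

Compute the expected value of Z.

For independent RVs: E[XY] = E[X]*E[Y]
E[M] = 0.66666667
E[C] = -1.5
E[Z] = 0.66666667 * (-1.5) = -1

-1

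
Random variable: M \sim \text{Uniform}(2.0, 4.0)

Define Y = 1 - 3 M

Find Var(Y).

For Y = aM + b: Var(Y) = a² * Var(M)
Var(M) = (4 - 2)^2/12 = 0.33333333
Var(Y) = (-3)² * 0.33333333 = 9 * 0.33333333 = 3

3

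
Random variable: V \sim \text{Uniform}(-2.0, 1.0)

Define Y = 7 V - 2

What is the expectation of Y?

For Y = 7V - 2:
E[Y] = 7 * E[V] - 2
E[V] = (-2 + 1)/2 = -0.5
E[Y] = 7 * (-0.5) - 2 = -5.5

-5.5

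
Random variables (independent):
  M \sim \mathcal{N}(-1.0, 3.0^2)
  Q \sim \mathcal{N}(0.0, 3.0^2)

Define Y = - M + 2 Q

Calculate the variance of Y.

For independent RVs: Var(aX + bY) = a²Var(X) + b²Var(Y)
Var(M) = 9
Var(Q) = 9
Var(Y) = (-1)²*9 + 2²*9
= 1*9 + 4*9 = 45

45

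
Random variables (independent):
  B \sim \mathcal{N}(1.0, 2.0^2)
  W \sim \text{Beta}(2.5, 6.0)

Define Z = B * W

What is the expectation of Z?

For independent RVs: E[XY] = E[X]*E[Y]
E[B] = 1
E[W] = 0.29411765
E[Z] = 1 * 0.29411765 = 0.29411765

0.29411765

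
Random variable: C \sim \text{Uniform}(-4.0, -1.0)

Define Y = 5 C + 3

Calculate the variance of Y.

For Y = aC + b: Var(Y) = a² * Var(C)
Var(C) = (-1 + 4)^2/12 = 0.75
Var(Y) = 5² * 0.75 = 25 * 0.75 = 18.75

18.75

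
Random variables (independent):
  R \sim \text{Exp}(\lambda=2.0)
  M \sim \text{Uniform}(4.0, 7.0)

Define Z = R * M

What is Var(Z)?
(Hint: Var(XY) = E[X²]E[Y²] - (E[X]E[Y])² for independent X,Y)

Var(XY) = E[X²]E[Y²] - (E[X]E[Y])²
E[R] = 0.5, Var(R) = 0.25
E[M] = 5.5, Var(M) = 0.75
E[R²] = 0.25 + 0.5² = 0.5
E[M²] = 0.75 + 5.5² = 31
Var(Z) = 0.5*31 - (0.5*5.5)²
= 15.5 - 7.5625 = 7.9375

7.9375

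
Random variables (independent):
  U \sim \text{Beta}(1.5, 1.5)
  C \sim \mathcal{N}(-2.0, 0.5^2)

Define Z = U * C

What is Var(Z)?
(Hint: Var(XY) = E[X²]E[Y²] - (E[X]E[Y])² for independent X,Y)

Var(XY) = E[X²]E[Y²] - (E[X]E[Y])²
E[U] = 0.5, Var(U) = 0.0625
E[C] = -2, Var(C) = 0.25
E[U²] = 0.0625 + 0.5² = 0.3125
E[C²] = 0.25 + (-2)² = 4.25
Var(Z) = 0.3125*4.25 - (0.5*(-2))²
= 1.328125 - 1 = 0.328125

0.328125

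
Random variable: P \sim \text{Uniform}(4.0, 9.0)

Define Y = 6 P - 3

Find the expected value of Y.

For Y = 6P - 3:
E[Y] = 6 * E[P] - 3
E[P] = (4 + 9)/2 = 6.5
E[Y] = 6 * 6.5 - 3 = 36

36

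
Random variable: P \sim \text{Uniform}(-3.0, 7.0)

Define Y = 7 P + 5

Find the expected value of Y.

For Y = 7P + 5:
E[Y] = 7 * E[P] + 5
E[P] = (-3 + 7)/2 = 2
E[Y] = 7 * 2 + 5 = 19

19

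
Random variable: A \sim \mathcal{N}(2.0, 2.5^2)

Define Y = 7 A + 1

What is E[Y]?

For Y = 7A + 1:
E[Y] = 7 * E[A] + 1
E[A] = 2.0 = 2
E[Y] = 7 * 2 + 1 = 15

15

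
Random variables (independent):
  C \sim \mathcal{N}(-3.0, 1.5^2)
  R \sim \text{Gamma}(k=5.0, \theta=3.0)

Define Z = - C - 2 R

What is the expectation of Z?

E[Z] = -1*E[C] - 2*E[R]
E[C] = -3
E[R] = 15
E[Z] = -1*(-3) - 2*15 = -27

-27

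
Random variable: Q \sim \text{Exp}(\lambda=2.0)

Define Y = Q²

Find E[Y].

Using E[X²] = Var(X) + (E[X])²:
E[Q] = 0.5
Var(Q) = 1/2.0^2 = 0.25
E[Q²] = 0.25 + 0.5² = 0.25 + 0.25 = 0.5

0.5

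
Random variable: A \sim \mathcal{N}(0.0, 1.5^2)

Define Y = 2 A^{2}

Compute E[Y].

E[Y] = 2*E[A²]
E[A] = 0
E[A²] = Var(A) + (E[A])² = 2.25 + 0 = 2.25
E[Y] = 2*2.25 = 4.5

4.5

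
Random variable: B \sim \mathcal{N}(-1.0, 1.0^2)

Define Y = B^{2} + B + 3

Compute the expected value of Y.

E[Y] = 1*E[B²] + 1*E[B] + 3
E[B] = -1
E[B²] = Var(B) + (E[B])² = 1 + 1 = 2
E[Y] = 1*2 + 1*(-1) + 3 = 4

4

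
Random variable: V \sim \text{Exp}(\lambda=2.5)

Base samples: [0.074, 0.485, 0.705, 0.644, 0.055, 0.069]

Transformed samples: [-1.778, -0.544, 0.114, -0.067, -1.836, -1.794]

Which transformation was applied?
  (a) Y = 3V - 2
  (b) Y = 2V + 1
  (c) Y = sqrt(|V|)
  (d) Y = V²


Checking option (a) Y = 3V - 2:
  V = 0.074 -> Y = -1.778 ✓
  V = 0.485 -> Y = -0.544 ✓
  V = 0.705 -> Y = 0.114 ✓
All samples match this transformation.

(a) 3V - 2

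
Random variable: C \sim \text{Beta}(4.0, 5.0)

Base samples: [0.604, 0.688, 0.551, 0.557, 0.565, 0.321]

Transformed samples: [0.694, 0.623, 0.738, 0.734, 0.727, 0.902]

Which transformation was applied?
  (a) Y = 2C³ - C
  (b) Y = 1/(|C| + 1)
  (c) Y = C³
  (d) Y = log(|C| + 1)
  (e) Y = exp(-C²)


Checking option (e) Y = exp(-C²):
  C = 0.604 -> Y = 0.694 ✓
  C = 0.688 -> Y = 0.623 ✓
  C = 0.551 -> Y = 0.738 ✓
All samples match this transformation.

(e) exp(-C²)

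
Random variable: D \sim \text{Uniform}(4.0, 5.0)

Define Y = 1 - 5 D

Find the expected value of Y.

For Y = -5D + 1:
E[Y] = -5 * E[D] + 1
E[D] = (4 + 5)/2 = 4.5
E[Y] = -5 * 4.5 + 1 = -21.5

-21.5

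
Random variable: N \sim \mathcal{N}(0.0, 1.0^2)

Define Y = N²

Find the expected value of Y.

Using E[X²] = Var(X) + (E[X])²:
E[N] = 0
Var(N) = 1.0^2 = 1
E[N²] = 1 + 0² = 1 + 0 = 1

1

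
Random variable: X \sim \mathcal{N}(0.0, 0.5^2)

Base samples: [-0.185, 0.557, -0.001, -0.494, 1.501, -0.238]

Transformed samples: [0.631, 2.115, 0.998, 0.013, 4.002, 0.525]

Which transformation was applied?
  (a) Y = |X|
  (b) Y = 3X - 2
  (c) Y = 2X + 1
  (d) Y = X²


Checking option (c) Y = 2X + 1:
  X = -0.185 -> Y = 0.631 ✓
  X = 0.557 -> Y = 2.115 ✓
  X = -0.001 -> Y = 0.998 ✓
All samples match this transformation.

(c) 2X + 1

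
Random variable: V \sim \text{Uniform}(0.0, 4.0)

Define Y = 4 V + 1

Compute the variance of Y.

For Y = aV + b: Var(Y) = a² * Var(V)
Var(V) = (4 - 0)^2/12 = 1.3333333
Var(Y) = 4² * 1.3333333 = 16 * 1.3333333 = 21.333333

21.333333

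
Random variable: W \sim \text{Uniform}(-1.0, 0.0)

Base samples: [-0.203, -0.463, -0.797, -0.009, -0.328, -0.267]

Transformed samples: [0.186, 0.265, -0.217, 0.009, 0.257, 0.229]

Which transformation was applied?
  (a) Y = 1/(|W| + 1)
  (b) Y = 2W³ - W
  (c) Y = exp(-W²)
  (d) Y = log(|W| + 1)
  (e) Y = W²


Checking option (b) Y = 2W³ - W:
  W = -0.203 -> Y = 0.186 ✓
  W = -0.463 -> Y = 0.265 ✓
  W = -0.797 -> Y = -0.217 ✓
All samples match this transformation.

(b) 2W³ - W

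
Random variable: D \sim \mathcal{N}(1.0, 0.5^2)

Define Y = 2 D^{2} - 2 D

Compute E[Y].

E[Y] = 2*E[D²] - 2*E[D]
E[D] = 1
E[D²] = Var(D) + (E[D])² = 0.25 + 1 = 1.25
E[Y] = 2*1.25 - 2*1 = 0.5

0.5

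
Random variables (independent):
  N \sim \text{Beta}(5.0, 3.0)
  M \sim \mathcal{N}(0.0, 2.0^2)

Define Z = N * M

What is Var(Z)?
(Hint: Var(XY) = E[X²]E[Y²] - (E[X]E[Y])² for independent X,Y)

Var(XY) = E[X²]E[Y²] - (E[X]E[Y])²
E[N] = 0.625, Var(N) = 0.026041667
E[M] = 0, Var(M) = 4
E[N²] = 0.026041667 + 0.625² = 0.41666667
E[M²] = 4 + 0² = 4
Var(Z) = 0.41666667*4 - (0.625*0)²
= 1.6666667 - 0 = 1.6666667

1.6666667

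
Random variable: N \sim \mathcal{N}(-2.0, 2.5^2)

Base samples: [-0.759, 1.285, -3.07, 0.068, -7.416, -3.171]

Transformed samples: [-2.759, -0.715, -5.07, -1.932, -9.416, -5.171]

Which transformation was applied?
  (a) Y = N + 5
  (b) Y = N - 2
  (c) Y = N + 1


Checking option (b) Y = N - 2:
  N = -0.759 -> Y = -2.759 ✓
  N = 1.285 -> Y = -0.715 ✓
  N = -3.07 -> Y = -5.07 ✓
All samples match this transformation.

(b) N - 2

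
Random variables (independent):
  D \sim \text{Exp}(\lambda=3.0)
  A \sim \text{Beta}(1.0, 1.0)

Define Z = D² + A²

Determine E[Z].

E[Z] = E[D²] + E[A²]
E[D²] = Var(D) + E[D]² = 0.11111111 + 0.11111111 = 0.22222222
E[A²] = Var(A) + E[A]² = 0.083333333 + 0.25 = 0.33333333
E[Z] = 0.22222222 + 0.33333333 = 0.55555556

0.55555556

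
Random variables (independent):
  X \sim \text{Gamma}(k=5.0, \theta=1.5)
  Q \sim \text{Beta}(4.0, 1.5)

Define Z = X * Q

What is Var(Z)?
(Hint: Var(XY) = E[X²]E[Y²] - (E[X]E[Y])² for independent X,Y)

Var(XY) = E[X²]E[Y²] - (E[X]E[Y])²
E[X] = 7.5, Var(X) = 11.25
E[Q] = 0.72727273, Var(Q) = 0.03051494
E[X²] = 11.25 + 7.5² = 67.5
E[Q²] = 0.03051494 + 0.72727273² = 0.55944056
Var(Z) = 67.5*0.55944056 - (7.5*0.72727273)²
= 37.762238 - 29.752066 = 8.0101716

8.0101716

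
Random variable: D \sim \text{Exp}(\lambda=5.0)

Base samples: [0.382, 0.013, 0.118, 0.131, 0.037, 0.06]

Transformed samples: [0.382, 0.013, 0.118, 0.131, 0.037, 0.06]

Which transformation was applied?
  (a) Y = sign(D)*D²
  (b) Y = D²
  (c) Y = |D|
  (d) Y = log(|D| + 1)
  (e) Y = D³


Checking option (c) Y = |D|:
  D = 0.382 -> Y = 0.382 ✓
  D = 0.013 -> Y = 0.013 ✓
  D = 0.118 -> Y = 0.118 ✓
All samples match this transformation.

(c) |D|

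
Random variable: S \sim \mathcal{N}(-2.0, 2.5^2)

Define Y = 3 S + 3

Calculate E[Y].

For Y = 3S + 3:
E[Y] = 3 * E[S] + 3
E[S] = -2.0 = -2
E[Y] = 3 * (-2) + 3 = -3

-3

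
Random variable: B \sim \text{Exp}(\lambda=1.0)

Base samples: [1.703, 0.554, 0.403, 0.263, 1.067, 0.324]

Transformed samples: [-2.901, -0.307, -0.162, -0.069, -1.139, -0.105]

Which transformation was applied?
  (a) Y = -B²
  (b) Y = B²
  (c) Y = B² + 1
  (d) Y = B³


Checking option (a) Y = -B²:
  B = 1.703 -> Y = -2.901 ✓
  B = 0.554 -> Y = -0.307 ✓
  B = 0.403 -> Y = -0.162 ✓
All samples match this transformation.

(a) -B²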